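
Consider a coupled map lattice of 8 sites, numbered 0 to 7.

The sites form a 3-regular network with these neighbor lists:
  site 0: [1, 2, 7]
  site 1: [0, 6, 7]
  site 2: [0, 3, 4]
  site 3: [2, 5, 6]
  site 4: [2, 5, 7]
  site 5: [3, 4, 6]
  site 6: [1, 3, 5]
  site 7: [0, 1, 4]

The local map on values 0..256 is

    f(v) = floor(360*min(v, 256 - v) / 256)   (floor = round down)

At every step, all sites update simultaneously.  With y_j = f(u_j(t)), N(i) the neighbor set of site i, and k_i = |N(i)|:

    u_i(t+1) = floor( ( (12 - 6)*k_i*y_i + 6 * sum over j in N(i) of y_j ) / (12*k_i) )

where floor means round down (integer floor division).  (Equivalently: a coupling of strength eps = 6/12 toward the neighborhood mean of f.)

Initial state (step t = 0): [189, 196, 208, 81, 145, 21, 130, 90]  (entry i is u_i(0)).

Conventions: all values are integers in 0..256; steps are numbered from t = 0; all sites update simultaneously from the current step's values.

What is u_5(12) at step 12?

Answer: u_5(12) = 124

Derivation:
t=0: [189, 196, 208, 81, 145, 21, 130, 90]
t=1: [93, 108, 94, 102, 115, 88, 126, 118]
t=2: [139, 154, 138, 143, 150, 141, 158, 156]
t=3: [156, 145, 161, 156, 152, 154, 145, 146]
t=4: [143, 153, 137, 142, 144, 145, 151, 150]
t=5: [155, 147, 162, 158, 157, 155, 150, 151]
t=6: [143, 149, 135, 139, 139, 141, 146, 145]
t=7: [158, 153, 166, 162, 163, 160, 156, 156]
t=8: [136, 141, 129, 132, 131, 134, 138, 138]
t=9: [168, 163, 175, 172, 173, 171, 166, 166]
t=10: [123, 127, 116, 118, 117, 119, 124, 124]
t=11: [171, 175, 165, 166, 166, 167, 172, 172]
t=12: [119, 115, 125, 124, 124, 124, 119, 118]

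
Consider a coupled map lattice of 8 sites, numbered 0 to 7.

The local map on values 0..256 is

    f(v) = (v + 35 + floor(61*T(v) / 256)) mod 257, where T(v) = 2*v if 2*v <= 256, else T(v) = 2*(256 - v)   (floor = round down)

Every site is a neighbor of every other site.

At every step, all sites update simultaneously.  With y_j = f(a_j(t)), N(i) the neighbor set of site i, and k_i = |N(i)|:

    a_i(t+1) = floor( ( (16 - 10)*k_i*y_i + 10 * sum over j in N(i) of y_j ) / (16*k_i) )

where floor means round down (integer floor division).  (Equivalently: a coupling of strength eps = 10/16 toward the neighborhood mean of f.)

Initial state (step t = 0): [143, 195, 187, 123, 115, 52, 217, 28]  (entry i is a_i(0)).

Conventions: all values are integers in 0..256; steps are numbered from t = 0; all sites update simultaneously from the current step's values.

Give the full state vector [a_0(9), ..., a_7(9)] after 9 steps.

Simulating step by step:
t=0: [143, 195, 187, 123, 115, 52, 217, 28]
t=1: [164, 99, 171, 160, 157, 130, 102, 120]
t=2: [227, 209, 228, 226, 226, 222, 210, 218]
t=3: [15, 13, 16, 15, 15, 15, 13, 14]
t=4: [56, 55, 56, 56, 56, 56, 55, 55]
t=5: [116, 116, 116, 116, 116, 116, 116, 116]
t=6: [206, 206, 206, 206, 206, 206, 206, 206]
t=7: [7, 7, 7, 7, 7, 7, 7, 7]
t=8: [45, 45, 45, 45, 45, 45, 45, 45]
t=9: [101, 101, 101, 101, 101, 101, 101, 101]

Answer: [101, 101, 101, 101, 101, 101, 101, 101]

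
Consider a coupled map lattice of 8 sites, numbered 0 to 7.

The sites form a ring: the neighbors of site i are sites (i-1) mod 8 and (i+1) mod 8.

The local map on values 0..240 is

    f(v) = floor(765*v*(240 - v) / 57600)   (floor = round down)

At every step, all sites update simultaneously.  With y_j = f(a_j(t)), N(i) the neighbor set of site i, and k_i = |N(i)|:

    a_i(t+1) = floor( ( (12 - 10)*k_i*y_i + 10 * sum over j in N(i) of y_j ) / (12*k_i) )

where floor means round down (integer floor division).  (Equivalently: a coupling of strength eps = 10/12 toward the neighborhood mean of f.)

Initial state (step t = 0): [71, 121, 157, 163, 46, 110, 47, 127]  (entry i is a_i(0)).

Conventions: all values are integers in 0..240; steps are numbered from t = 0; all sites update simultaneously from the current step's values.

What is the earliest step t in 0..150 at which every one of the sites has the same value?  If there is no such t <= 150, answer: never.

Simulating step by step:
t=0: [71, 121, 157, 163, 46, 110, 47, 127]  (not all equal)
t=1: [185, 170, 177, 148, 167, 130, 177, 147]  (not all equal)
t=2: [163, 144, 165, 158, 180, 160, 178, 148]  (not all equal)
t=3: [178, 168, 175, 156, 166, 148, 170, 160]  (not all equal)
t=4: [161, 150, 164, 159, 174, 163, 172, 155]  (not all equal)
t=5: [175, 168, 173, 160, 165, 155, 167, 163]  (not all equal)
t=6: [161, 153, 163, 160, 170, 164, 168, 157]  (not all equal)
t=7: [173, 168, 171, 163, 165, 160, 167, 165]  (not all equal)
t=8: [160, 155, 161, 161, 167, 163, 166, 158]  (not all equal)
t=9: [172, 169, 170, 165, 166, 162, 168, 167]  (not all equal)
t=10: [159, 156, 160, 161, 165, 162, 163, 158]  (not all equal)
t=11: [172, 171, 170, 167, 166, 165, 168, 169]  (not all equal)
t=12: [157, 156, 158, 160, 162, 161, 161, 157]  (not all equal)
t=13: [173, 172, 172, 169, 168, 167, 170, 170]  (not all equal)
t=14: [155, 154, 156, 157, 160, 159, 159, 155]  (not all equal)
t=15: [174, 174, 174, 172, 171, 170, 172, 172]  (not all equal)
t=16: [153, 152, 153, 154, 156, 155, 156, 153]  (not all equal)
t=17: [176, 176, 176, 175, 174, 174, 174, 175]  (not all equal)
t=18: [149, 149, 149, 150, 151, 152, 151, 150]  (not all equal)
t=19: [179, 180, 179, 179, 178, 177, 178, 179]  (not all equal)
t=20: [144, 144, 144, 145, 146, 146, 146, 145]  (not all equal)
t=21: [182, 183, 182, 182, 182, 182, 182, 182]  (not all equal)
t=22: [139, 139, 139, 140, 140, 140, 140, 140]  (not all equal)
t=23: [185, 186, 185, 185, 185, 185, 185, 185]  (not all equal)
t=24: [134, 134, 134, 135, 135, 135, 135, 135]  (not all equal)
t=25: [188, 188, 188, 188, 188, 188, 188, 188]  (all equal)

Answer: 25
Key observation: Synchronization is absorbing here: once all sites are equal they stay equal, and step 25 is the first all-equal step.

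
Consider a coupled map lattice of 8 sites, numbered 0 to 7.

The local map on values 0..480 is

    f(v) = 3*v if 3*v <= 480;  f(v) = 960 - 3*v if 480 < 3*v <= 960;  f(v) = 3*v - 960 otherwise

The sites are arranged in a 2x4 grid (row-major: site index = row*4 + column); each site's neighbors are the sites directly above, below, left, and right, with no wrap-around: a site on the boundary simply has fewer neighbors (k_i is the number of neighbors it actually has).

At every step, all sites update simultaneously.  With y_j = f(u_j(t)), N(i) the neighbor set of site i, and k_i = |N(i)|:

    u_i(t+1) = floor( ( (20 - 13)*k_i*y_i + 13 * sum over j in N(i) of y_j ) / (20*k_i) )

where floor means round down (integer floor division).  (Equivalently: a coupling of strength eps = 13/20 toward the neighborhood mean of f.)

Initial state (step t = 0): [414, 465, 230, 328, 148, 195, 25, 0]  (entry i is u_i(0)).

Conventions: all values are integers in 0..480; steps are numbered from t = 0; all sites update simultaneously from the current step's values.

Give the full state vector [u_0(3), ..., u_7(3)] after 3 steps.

Simulating step by step:
t=0: [414, 465, 230, 328, 148, 195, 25, 0]
t=1: [384, 353, 210, 96, 368, 337, 166, 32]
t=2: [146, 158, 299, 239, 129, 170, 265, 277]
t=3: [433, 371, 213, 147, 424, 379, 196, 177]

Answer: [433, 371, 213, 147, 424, 379, 196, 177]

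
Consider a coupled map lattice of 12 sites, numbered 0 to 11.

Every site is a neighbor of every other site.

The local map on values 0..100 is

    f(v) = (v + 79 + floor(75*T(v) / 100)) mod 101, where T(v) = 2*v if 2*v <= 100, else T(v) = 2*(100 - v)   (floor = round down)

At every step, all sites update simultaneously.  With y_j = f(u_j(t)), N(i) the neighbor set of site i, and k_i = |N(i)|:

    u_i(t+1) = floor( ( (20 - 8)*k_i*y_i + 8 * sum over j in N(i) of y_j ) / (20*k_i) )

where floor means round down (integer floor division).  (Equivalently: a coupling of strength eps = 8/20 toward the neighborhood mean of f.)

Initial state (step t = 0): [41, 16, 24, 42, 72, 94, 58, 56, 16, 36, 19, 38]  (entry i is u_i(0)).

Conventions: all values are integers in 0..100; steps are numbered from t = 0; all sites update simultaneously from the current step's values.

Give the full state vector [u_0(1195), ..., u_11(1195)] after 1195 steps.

Simulating step by step:
t=0: [41, 16, 24, 42, 72, 94, 58, 56, 16, 36, 19, 38]
t=1: [73, 38, 49, 74, 80, 73, 83, 84, 38, 66, 42, 69]
t=2: [89, 79, 94, 89, 87, 89, 86, 86, 79, 91, 84, 90]
t=3: [83, 86, 82, 83, 84, 83, 84, 84, 86, 82, 85, 83]
t=4: [85, 85, 86, 85, 85, 85, 85, 85, 85, 86, 85, 85]
t=5: [85, 85, 85, 85, 85, 85, 85, 85, 85, 85, 85, 85]
t=6: [85, 85, 85, 85, 85, 85, 85, 85, 85, 85, 85, 85]

Answer: [85, 85, 85, 85, 85, 85, 85, 85, 85, 85, 85, 85]
Key observation: The state at step 5, [85, 85, 85, 85, 85, 85, 85, 85, 85, 85, 85, 85], reappears at step 6: the system is in a cycle of period 1 from step 5 on.  Therefore the state at step 1195 equals the state at step 5 + ((1195 - 5) mod 1) = 5, which is [85, 85, 85, 85, 85, 85, 85, 85, 85, 85, 85, 85].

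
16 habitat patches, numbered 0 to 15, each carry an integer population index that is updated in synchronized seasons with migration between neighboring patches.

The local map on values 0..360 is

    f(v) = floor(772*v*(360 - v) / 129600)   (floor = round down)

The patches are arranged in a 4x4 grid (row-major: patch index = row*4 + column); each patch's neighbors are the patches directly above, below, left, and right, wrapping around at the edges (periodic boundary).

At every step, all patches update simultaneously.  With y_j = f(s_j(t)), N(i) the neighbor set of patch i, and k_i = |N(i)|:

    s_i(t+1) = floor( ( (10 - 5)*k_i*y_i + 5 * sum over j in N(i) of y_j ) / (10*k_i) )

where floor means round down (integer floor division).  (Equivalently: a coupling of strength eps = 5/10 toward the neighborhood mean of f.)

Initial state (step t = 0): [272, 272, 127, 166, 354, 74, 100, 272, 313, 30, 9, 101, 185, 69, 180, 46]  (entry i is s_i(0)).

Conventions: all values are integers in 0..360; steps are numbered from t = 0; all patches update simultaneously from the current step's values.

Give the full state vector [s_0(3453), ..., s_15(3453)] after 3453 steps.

Answer: [192, 192, 192, 192, 192, 192, 192, 192, 192, 192, 192, 192, 192, 192, 192, 192]
Key observation: The state at step 4, [192, 192, 192, 192, 192, 192, 192, 192, 192, 192, 192, 192, 192, 192, 192, 192], reappears at step 5: the system is in a cycle of period 1 from step 4 on.  Therefore the state at step 3453 equals the state at step 4 + ((3453 - 4) mod 1) = 4, which is [192, 192, 192, 192, 192, 192, 192, 192, 192, 192, 192, 192, 192, 192, 192, 192].

Derivation:
t=0: [272, 272, 127, 166, 354, 74, 100, 272, 313, 30, 9, 101, 185, 69, 180, 46]
t=1: [138, 141, 173, 163, 68, 108, 134, 135, 95, 72, 79, 119, 150, 132, 146, 134]
t=2: [175, 180, 188, 187, 143, 156, 173, 172, 149, 139, 148, 165, 179, 174, 178, 181]
t=3: [191, 192, 192, 192, 187, 188, 190, 190, 187, 185, 187, 190, 191, 190, 191, 191]
t=4: [192, 192, 192, 192, 192, 192, 192, 192, 192, 192, 192, 192, 192, 192, 192, 192]
t=5: [192, 192, 192, 192, 192, 192, 192, 192, 192, 192, 192, 192, 192, 192, 192, 192]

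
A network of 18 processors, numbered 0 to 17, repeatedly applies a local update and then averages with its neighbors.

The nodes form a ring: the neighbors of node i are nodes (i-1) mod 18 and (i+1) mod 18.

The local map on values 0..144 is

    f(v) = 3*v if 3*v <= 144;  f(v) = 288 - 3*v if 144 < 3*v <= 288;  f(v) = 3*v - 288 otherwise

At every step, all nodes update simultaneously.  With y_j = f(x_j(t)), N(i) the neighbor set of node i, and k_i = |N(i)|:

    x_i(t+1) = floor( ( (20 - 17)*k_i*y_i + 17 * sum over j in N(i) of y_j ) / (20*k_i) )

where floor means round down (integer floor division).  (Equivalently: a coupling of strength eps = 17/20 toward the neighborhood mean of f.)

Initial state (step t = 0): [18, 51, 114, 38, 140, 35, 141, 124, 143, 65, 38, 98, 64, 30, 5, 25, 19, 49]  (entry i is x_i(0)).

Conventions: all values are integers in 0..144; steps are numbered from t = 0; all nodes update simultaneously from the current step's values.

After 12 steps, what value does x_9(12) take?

Answer: x_9(12) = 115

Derivation:
t=0: [18, 51, 114, 38, 140, 35, 141, 124, 143, 65, 38, 98, 64, 30, 5, 25, 19, 49]
t=1: [125, 66, 113, 96, 112, 129, 100, 129, 96, 122, 59, 90, 55, 60, 72, 41, 100, 68]
t=2: [87, 72, 45, 42, 49, 40, 85, 19, 75, 58, 57, 102, 72, 99, 108, 54, 89, 54]
t=3: [88, 79, 104, 136, 125, 91, 80, 49, 82, 93, 73, 83, 22, 47, 62, 43, 110, 39]
t=4: [75, 28, 76, 65, 70, 59, 73, 59, 70, 48, 30, 63, 86, 92, 130, 80, 110, 45]
t=5: [102, 64, 84, 72, 98, 79, 104, 79, 120, 93, 116, 65, 51, 57, 40, 68, 84, 64]
t=6: [84, 37, 76, 28, 53, 20, 46, 48, 36, 57, 52, 96, 109, 125, 103, 78, 81, 37]
t=7: [99, 57, 91, 92, 80, 122, 107, 126, 127, 119, 69, 72, 42, 38, 63, 36, 76, 51]
t=8: [108, 27, 57, 28, 45, 46, 76, 67, 81, 84, 72, 98, 97, 112, 109, 83, 112, 49]
t=9: [99, 77, 87, 119, 114, 103, 104, 57, 59, 55, 28, 32, 23, 25, 42, 42, 83, 56]
t=10: [76, 23, 57, 44, 46, 36, 62, 74, 118, 101, 105, 79, 83, 94, 104, 89, 110, 38]
t=11: [86, 85, 102, 128, 122, 118, 89, 81, 44, 41, 32, 35, 30, 27, 15, 31, 63, 60]
t=12: [64, 25, 57, 55, 80, 51, 50, 71, 91, 115, 111, 94, 92, 69, 80, 75, 100, 71]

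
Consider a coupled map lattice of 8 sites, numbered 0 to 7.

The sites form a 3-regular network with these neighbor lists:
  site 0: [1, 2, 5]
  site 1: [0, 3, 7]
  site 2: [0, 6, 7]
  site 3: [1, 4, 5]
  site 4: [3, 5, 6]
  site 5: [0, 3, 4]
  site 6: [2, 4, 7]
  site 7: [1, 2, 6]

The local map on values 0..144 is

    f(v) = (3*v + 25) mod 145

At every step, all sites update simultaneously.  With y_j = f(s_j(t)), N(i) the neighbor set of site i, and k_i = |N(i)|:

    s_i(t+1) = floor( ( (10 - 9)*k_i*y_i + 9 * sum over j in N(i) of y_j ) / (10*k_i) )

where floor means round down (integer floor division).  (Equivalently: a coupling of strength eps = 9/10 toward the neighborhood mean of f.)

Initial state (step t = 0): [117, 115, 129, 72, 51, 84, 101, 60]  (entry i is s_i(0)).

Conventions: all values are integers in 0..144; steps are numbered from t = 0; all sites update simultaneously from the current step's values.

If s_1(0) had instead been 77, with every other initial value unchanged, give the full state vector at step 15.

Simulating step by step:
t=0: [117, 77, 129, 72, 51, 84, 101, 60]
t=1: [118, 83, 67, 92, 83, 77, 68, 87]
t=2: [105, 85, 102, 111, 74, 79, 113, 102]
t=3: [92, 61, 53, 113, 87, 77, 62, 79]
t=4: [65, 66, 62, 101, 89, 78, 95, 62]
t=5: [84, 61, 54, 62, 51, 45, 42, 55]
t=6: [49, 79, 59, 39, 29, 70, 36, 37]
t=7: [81, 103, 94, 109, 120, 93, 104, 105]
t=8: [34, 74, 67, 52, 46, 85, 53, 37]
t=9: [108, 99, 98, 80, 64, 67, 74, 80]
t=10: [48, 92, 87, 67, 98, 83, 76, 60]
t=11: [86, 50, 71, 58, 98, 53, 79, 84]
t=12: [62, 100, 125, 34, 65, 70, 87, 85]
t=13: [77, 101, 113, 72, 114, 89, 110, 99]
t=14: [45, 75, 69, 44, 56, 85, 61, 56]
t=15: [99, 33, 46, 87, 67, 36, 61, 81]

Answer: [99, 33, 46, 87, 67, 36, 61, 81]
Key observation: This trace re-runs the system from the modified initial state.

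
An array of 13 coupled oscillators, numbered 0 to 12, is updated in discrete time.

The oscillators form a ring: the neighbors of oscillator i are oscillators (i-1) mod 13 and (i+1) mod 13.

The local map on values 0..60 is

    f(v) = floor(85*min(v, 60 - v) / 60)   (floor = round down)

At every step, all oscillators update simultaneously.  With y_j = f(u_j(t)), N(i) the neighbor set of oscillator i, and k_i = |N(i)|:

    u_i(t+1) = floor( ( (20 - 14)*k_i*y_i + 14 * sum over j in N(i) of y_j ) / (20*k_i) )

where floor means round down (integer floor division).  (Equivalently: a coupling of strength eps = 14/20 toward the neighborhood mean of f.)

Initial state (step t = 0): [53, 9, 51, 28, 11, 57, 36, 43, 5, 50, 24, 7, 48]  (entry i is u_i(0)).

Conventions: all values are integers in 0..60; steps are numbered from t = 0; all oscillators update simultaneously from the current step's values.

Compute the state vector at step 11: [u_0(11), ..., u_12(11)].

Answer: [28, 29, 31, 33, 34, 33, 31, 30, 29, 29, 29, 29, 28]

Derivation:
t=0: [53, 9, 51, 28, 11, 57, 36, 43, 5, 50, 24, 7, 48]
t=1: [12, 10, 21, 21, 19, 18, 20, 21, 15, 18, 18, 20, 11]
t=2: [15, 20, 23, 27, 26, 26, 27, 25, 25, 23, 26, 22, 20]
t=3: [25, 26, 32, 35, 36, 36, 36, 36, 33, 34, 32, 31, 26]
t=4: [35, 36, 36, 36, 34, 34, 34, 35, 35, 37, 38, 38, 37]
t=5: [33, 34, 34, 34, 35, 36, 35, 35, 33, 32, 31, 31, 32]
t=6: [37, 36, 36, 35, 35, 34, 34, 36, 37, 39, 40, 40, 39]
t=7: [31, 33, 34, 34, 35, 35, 35, 34, 31, 29, 28, 28, 29]
t=8: [39, 38, 36, 35, 35, 35, 35, 37, 39, 40, 39, 39, 40]
t=9: [29, 31, 33, 34, 35, 35, 33, 32, 29, 28, 28, 28, 28]
t=10: [40, 39, 38, 36, 35, 36, 37, 39, 39, 39, 39, 39, 39]
t=11: [28, 29, 31, 33, 34, 33, 31, 30, 29, 29, 29, 29, 28]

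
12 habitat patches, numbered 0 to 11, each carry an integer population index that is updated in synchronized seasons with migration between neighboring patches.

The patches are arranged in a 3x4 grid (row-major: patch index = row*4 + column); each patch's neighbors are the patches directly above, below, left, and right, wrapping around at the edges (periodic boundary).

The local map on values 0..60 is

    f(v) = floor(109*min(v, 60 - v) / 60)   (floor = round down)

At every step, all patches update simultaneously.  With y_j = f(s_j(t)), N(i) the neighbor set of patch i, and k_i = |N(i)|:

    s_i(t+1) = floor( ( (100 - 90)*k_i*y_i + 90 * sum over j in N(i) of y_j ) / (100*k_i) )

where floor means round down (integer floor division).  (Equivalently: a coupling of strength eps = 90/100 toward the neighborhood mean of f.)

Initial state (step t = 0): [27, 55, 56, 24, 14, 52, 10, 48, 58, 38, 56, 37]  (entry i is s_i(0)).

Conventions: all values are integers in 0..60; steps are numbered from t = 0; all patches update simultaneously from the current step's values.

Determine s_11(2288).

Simulating step by step:
t=0: [27, 55, 56, 24, 14, 52, 10, 48, 58, 38, 56, 37]
t=1: [22, 25, 18, 30, 22, 21, 12, 30, 34, 11, 24, 20]
t=2: [45, 33, 39, 41, 43, 31, 39, 39, 34, 40, 28, 48]
t=3: [38, 39, 42, 31, 39, 39, 43, 31, 30, 48, 34, 40]
t=4: [44, 33, 40, 40, 44, 32, 41, 40, 35, 41, 31, 49]
t=5: [38, 38, 42, 30, 38, 37, 42, 30, 29, 47, 32, 39]
t=6: [45, 34, 42, 42, 45, 34, 43, 42, 36, 43, 33, 51]
t=7: [36, 35, 38, 27, 36, 34, 39, 26, 26, 44, 29, 36]
t=8: [45, 40, 45, 43, 45, 39, 45, 43, 40, 45, 38, 48]
t=9: [31, 30, 32, 26, 32, 30, 32, 26, 26, 36, 26, 32]
t=10: [49, 50, 49, 49, 50, 49, 49, 49, 48, 49, 48, 47]
t=11: [19, 18, 19, 19, 19, 18, 19, 19, 19, 19, 20, 20]
t=12: [33, 33, 34, 34, 33, 33, 34, 34, 34, 33, 34, 34]
t=13: [48, 48, 47, 47, 48, 48, 47, 47, 48, 48, 47, 47]
t=14: [21, 21, 22, 22, 21, 21, 22, 22, 21, 21, 22, 22]
t=15: [38, 38, 38, 38, 38, 38, 38, 38, 38, 38, 38, 38]
t=16: [39, 39, 39, 39, 39, 39, 39, 39, 39, 39, 39, 39]
t=17: [38, 38, 38, 38, 38, 38, 38, 38, 38, 38, 38, 38]

Answer: s_11(2288) = 39
Key observation: The state at step 15, [38, 38, 38, 38, 38, 38, 38, 38, 38, 38, 38, 38], reappears at step 17: the system is in a cycle of period 2 from step 15 on.  Therefore the state at step 2288 equals the state at step 15 + ((2288 - 15) mod 2) = 16, which is [39, 39, 39, 39, 39, 39, 39, 39, 39, 39, 39, 39].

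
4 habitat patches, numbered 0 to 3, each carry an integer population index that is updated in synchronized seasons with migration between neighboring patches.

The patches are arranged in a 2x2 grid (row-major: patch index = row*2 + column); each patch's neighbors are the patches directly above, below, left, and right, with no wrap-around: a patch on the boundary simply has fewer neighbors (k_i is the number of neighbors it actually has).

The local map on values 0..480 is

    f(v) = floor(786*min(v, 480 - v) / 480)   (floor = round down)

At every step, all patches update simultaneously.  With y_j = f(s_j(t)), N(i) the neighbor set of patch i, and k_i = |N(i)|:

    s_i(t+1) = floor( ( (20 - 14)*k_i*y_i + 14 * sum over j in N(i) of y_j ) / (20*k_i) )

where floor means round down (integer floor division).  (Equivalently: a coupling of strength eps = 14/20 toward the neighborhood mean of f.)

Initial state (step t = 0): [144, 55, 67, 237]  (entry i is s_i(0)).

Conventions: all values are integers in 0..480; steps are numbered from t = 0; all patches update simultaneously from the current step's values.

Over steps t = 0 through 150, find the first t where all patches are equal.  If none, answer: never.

Simulating step by step:
t=0: [144, 55, 67, 237]  (not all equal)
t=1: [140, 245, 250, 186]  (not all equal)
t=2: [334, 301, 299, 357]  (not all equal)
t=3: [277, 241, 242, 266]  (not all equal)
t=4: [372, 356, 355, 378]  (not all equal)
t=5: [195, 180, 181, 192]  (not all equal)
t=6: [302, 309, 310, 300]  (not all equal)
t=7: [282, 288, 288, 283]  (not all equal)
t=8: [317, 320, 320, 316]  (not all equal)
t=9: [263, 265, 265, 263]  (not all equal)
t=10: [352, 354, 354, 352]  (not all equal)
t=11: [206, 208, 208, 206]  (not all equal)
t=12: [339, 337, 337, 339]  (not all equal)
t=13: [232, 231, 231, 232]  (not all equal)
t=14: [378, 378, 378, 378]  (all equal)

Answer: 14
Key observation: Synchronization is absorbing here: once all patches are equal they stay equal, and step 14 is the first all-equal step.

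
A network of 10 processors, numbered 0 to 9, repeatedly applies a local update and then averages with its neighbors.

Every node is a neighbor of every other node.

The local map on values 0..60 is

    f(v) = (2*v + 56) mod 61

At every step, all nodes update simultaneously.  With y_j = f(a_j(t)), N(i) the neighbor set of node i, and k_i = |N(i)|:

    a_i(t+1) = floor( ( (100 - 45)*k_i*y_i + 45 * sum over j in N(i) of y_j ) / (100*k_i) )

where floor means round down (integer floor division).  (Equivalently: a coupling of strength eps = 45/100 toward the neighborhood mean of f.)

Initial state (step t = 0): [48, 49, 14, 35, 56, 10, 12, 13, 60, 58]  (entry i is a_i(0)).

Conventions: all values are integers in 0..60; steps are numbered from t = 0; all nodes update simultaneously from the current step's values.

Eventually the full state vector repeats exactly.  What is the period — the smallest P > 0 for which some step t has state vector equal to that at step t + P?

Simulating step by step:
t=0: [48, 49, 14, 35, 56, 10, 12, 13, 60, 58]
t=1: [29, 30, 26, 16, 37, 22, 24, 25, 41, 39]
t=2: [43, 44, 40, 30, 21, 36, 38, 39, 25, 23]
t=3: [23, 24, 20, 40, 31, 16, 18, 19, 35, 33]
t=4: [34, 35, 31, 21, 42, 27, 29, 30, 16, 14]
t=5: [17, 18, 44, 34, 25, 40, 42, 43, 29, 27]
t=6: [28, 29, 25, 15, 36, 21, 23, 24, 40, 38]
t=7: [41, 42, 38, 28, 19, 34, 36, 37, 23, 21]
t=8: [19, 20, 16, 36, 27, 12, 14, 15, 31, 29]
t=9: [32, 33, 29, 19, 40, 25, 27, 28, 44, 42]
t=10: [46, 17, 43, 33, 24, 39, 41, 42, 28, 26]
t=11: [26, 27, 23, 13, 34, 19, 21, 22, 38, 36]
t=12: [37, 38, 34, 24, 15, 30, 32, 33, 19, 17]
t=13: [17, 18, 14, 34, 25, 40, 42, 13, 29, 27]
t=14: [28, 29, 25, 15, 36, 21, 23, 24, 40, 38]

Answer: 8
Key observation: The state at step 6, [28, 29, 25, 15, 36, 21, 23, 24, 40, 38], reappears at step 14 — and no state repeats earlier — so the cycle the system enters has period 8.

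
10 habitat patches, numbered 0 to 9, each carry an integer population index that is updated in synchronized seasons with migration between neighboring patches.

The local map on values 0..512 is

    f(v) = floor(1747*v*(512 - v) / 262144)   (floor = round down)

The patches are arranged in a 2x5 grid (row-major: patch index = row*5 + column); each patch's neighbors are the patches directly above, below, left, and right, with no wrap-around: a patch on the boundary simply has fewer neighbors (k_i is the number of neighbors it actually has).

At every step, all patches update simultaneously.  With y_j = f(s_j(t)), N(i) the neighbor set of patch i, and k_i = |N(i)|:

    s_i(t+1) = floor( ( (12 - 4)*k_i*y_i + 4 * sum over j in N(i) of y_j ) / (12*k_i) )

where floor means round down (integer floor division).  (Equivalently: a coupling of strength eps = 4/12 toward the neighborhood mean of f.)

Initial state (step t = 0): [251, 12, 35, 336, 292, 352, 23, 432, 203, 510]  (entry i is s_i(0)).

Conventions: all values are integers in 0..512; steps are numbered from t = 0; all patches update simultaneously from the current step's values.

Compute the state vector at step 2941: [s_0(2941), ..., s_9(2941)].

Simulating step by step:
t=0: [251, 12, 35, 336, 292, 352, 23, 432, 203, 510]
t=1: [359, 95, 147, 369, 352, 335, 120, 220, 348, 145]
t=2: [353, 291, 353, 357, 367, 376, 329, 402, 379, 361]
t=3: [377, 413, 370, 363, 357, 355, 385, 319, 337, 356]
t=4: [333, 294, 349, 363, 367, 358, 333, 392, 388, 373]
t=5: [397, 415, 374, 357, 353, 377, 387, 330, 326, 342]
t=6: [303, 286, 343, 369, 375, 330, 326, 385, 397, 387]
t=7: [419, 421, 380, 348, 340, 404, 397, 338, 313, 322]
t=8: [263, 269, 336, 379, 390, 287, 306, 377, 407, 405]
t=9: [434, 428, 385, 333, 315, 429, 413, 348, 296, 292]
t=10: [229, 250, 329, 394, 412, 240, 276, 367, 417, 425]
t=11: [432, 431, 389, 310, 275, 434, 425, 358, 277, 253]
t=12: [229, 242, 324, 409, 431, 229, 255, 355, 424, 435]
t=13: [431, 431, 390, 285, 238, 431, 428, 368, 262, 228]
t=14: [232, 242, 324, 419, 433, 233, 250, 345, 425, 432]
t=15: [432, 431, 389, 270, 232, 433, 429, 376, 260, 232]
t=16: [229, 241, 323, 421, 432, 229, 246, 336, 424, 432]
t=17: [431, 431, 391, 268, 234, 431, 430, 383, 263, 233]
t=18: [232, 241, 320, 421, 433, 232, 244, 328, 423, 433]
t=19: [432, 431, 394, 268, 231, 432, 431, 389, 264, 230]
t=20: [230, 240, 315, 420, 432, 230, 241, 320, 422, 432]
t=21: [432, 432, 397, 270, 234, 432, 431, 395, 268, 233]
t=22: [230, 238, 310, 420, 433, 230, 239, 312, 420, 433]
t=23: [432, 431, 400, 271, 232, 432, 431, 399, 271, 232]
t=24: [230, 239, 306, 419, 432, 230, 239, 307, 419, 432]
t=25: [432, 432, 403, 273, 234, 432, 432, 403, 273, 234]
t=26: [230, 236, 300, 418, 433, 230, 236, 300, 418, 433]
t=27: [432, 432, 406, 275, 232, 432, 432, 406, 275, 232]
t=28: [230, 236, 296, 417, 432, 230, 236, 296, 417, 432]
t=29: [432, 432, 408, 278, 235, 432, 432, 408, 278, 235]
t=30: [230, 235, 293, 416, 433, 230, 235, 293, 416, 433]
t=31: [432, 432, 409, 279, 233, 432, 432, 409, 279, 233]
t=32: [230, 235, 291, 416, 433, 230, 235, 291, 416, 433]
t=33: [432, 432, 410, 279, 233, 432, 432, 410, 279, 233]
t=34: [230, 235, 289, 415, 433, 230, 235, 289, 415, 433]
t=35: [432, 432, 411, 281, 233, 432, 432, 411, 281, 233]
t=36: [230, 235, 288, 414, 432, 230, 235, 288, 414, 432]
t=37: [432, 432, 411, 283, 236, 432, 432, 411, 283, 236]
t=38: [230, 235, 288, 414, 433, 230, 235, 288, 414, 433]
t=39: [432, 432, 411, 282, 234, 432, 432, 411, 282, 234]
t=40: [230, 235, 288, 414, 432, 230, 235, 288, 414, 432]

Answer: [432, 432, 411, 283, 236, 432, 432, 411, 283, 236]
Key observation: The state at step 36, [230, 235, 288, 414, 432, 230, 235, 288, 414, 432], reappears at step 40: the system is in a cycle of period 4 from step 36 on.  Therefore the state at step 2941 equals the state at step 36 + ((2941 - 36) mod 4) = 37, which is [432, 432, 411, 283, 236, 432, 432, 411, 283, 236].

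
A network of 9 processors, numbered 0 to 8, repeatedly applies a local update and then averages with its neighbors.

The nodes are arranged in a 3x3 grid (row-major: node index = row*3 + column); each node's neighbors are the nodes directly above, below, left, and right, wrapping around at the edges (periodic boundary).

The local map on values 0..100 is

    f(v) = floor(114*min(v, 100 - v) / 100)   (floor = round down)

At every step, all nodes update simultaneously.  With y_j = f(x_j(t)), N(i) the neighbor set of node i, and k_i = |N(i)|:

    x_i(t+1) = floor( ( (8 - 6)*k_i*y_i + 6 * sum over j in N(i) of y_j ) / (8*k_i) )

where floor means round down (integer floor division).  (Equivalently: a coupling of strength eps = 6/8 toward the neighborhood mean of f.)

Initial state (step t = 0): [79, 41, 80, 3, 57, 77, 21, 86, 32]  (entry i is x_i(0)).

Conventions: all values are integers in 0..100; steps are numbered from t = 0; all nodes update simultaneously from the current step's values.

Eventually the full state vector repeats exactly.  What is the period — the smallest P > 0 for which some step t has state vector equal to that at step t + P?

Simulating step by step:
t=0: [79, 41, 80, 3, 57, 77, 21, 86, 32]
t=1: [23, 31, 30, 23, 29, 27, 20, 32, 25]
t=2: [28, 32, 30, 27, 32, 30, 27, 31, 29]
t=3: [32, 34, 33, 32, 34, 33, 31, 34, 33]
t=4: [36, 37, 37, 36, 37, 37, 36, 37, 36]
t=5: [41, 41, 41, 41, 41, 41, 41, 41, 41]
t=6: [46, 46, 46, 46, 46, 46, 46, 46, 46]
t=7: [52, 52, 52, 52, 52, 52, 52, 52, 52]
t=8: [54, 54, 54, 54, 54, 54, 54, 54, 54]
t=9: [52, 52, 52, 52, 52, 52, 52, 52, 52]

Answer: 2
Key observation: The state at step 7, [52, 52, 52, 52, 52, 52, 52, 52, 52], reappears at step 9 — and no state repeats earlier — so the cycle the system enters has period 2.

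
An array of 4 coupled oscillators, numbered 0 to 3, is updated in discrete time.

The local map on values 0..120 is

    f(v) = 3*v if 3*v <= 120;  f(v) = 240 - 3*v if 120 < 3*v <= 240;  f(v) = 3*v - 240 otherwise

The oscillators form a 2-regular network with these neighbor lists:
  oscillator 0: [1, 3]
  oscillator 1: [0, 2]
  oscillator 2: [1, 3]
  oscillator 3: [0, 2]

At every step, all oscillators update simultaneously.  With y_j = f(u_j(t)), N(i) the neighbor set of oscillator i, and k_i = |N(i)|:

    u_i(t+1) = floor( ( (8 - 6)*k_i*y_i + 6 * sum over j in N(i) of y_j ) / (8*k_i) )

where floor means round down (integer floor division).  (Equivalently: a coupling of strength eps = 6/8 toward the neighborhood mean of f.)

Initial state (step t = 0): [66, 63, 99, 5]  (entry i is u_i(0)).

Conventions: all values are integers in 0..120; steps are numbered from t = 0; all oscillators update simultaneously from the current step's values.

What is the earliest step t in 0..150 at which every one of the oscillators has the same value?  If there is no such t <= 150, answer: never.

Simulating step by step:
t=0: [66, 63, 99, 5]  (not all equal)
t=1: [35, 49, 39, 40]  (not all equal)
t=2: [106, 106, 109, 113]  (not all equal)
t=3: [85, 81, 88, 86]  (not all equal)
t=4: [11, 15, 13, 19]  (not all equal)
t=5: [46, 38, 48, 41]  (not all equal)
t=6: [112, 102, 110, 103]  (not all equal)
t=7: [74, 86, 73, 87]  (not all equal)
t=8: [19, 19, 19, 19]  (all equal)

Answer: 8
Key observation: Synchronization is absorbing here: once all oscillators are equal they stay equal, and step 8 is the first all-equal step.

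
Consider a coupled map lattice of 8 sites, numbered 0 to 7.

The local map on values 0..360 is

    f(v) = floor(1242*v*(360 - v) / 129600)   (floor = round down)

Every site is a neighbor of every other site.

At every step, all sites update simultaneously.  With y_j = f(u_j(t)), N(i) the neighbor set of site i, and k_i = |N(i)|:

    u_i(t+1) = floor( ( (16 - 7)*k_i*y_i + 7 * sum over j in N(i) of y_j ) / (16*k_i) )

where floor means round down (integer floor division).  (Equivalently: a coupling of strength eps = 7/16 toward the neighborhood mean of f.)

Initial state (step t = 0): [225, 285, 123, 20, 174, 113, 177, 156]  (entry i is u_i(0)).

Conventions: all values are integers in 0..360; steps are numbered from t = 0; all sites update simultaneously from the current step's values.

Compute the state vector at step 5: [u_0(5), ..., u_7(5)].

Answer: [284, 274, 282, 271, 285, 281, 285, 284]

Derivation:
t=0: [225, 285, 123, 20, 174, 113, 177, 156]
t=1: [272, 228, 266, 159, 281, 260, 281, 278]
t=2: [236, 266, 241, 275, 228, 246, 228, 231]
t=3: [274, 253, 271, 246, 278, 268, 278, 276]
t=4: [229, 246, 232, 251, 226, 235, 226, 228]
t=5: [284, 274, 282, 271, 285, 281, 285, 284]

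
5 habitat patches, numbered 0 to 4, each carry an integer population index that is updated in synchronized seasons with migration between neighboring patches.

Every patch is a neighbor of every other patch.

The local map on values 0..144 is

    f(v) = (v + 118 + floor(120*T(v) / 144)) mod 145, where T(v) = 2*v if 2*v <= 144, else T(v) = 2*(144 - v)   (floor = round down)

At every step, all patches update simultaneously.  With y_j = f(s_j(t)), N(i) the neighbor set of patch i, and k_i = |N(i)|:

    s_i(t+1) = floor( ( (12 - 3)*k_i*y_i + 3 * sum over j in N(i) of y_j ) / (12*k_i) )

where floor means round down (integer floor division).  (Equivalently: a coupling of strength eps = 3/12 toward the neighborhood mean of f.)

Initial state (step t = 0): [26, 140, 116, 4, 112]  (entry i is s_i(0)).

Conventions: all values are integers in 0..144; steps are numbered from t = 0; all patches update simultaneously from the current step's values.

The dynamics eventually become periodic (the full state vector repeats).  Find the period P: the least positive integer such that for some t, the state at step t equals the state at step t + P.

Simulating step by step:
t=0: [26, 140, 116, 4, 112]
t=1: [64, 116, 127, 123, 130]
t=2: [139, 134, 129, 131, 128]
t=3: [121, 123, 126, 124, 126]
t=4: [131, 130, 129, 130, 129]
t=5: [125, 126, 126, 126, 126]
t=6: [129, 129, 129, 129, 129]
t=7: [127, 127, 127, 127, 127]
t=8: [128, 128, 128, 128, 128]
t=9: [127, 127, 127, 127, 127]

Answer: 2
Key observation: The state at step 7, [127, 127, 127, 127, 127], reappears at step 9 — and no state repeats earlier — so the cycle the system enters has period 2.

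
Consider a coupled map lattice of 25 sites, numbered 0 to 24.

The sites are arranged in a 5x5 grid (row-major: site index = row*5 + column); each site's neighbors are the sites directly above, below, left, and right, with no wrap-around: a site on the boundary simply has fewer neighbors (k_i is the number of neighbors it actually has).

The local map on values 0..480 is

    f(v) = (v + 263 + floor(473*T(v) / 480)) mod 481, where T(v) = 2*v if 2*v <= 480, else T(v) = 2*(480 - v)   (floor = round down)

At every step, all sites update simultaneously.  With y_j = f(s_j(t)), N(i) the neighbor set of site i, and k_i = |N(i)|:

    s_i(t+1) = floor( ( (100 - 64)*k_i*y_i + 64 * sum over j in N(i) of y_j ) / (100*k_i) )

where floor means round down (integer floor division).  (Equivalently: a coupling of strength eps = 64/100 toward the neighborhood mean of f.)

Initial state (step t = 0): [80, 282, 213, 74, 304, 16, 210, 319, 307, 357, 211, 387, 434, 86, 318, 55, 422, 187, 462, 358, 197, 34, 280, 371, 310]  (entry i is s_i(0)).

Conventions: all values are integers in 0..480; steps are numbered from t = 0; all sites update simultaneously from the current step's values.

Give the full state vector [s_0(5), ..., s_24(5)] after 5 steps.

Simulating step by step:
t=0: [80, 282, 213, 74, 304, 16, 210, 319, 307, 357, 211, 387, 434, 86, 318, 55, 422, 187, 462, 358, 197, 34, 280, 371, 310]
t=1: [251, 342, 335, 272, 277, 289, 391, 399, 288, 410, 378, 356, 293, 242, 321, 386, 351, 338, 279, 376, 384, 374, 392, 380, 392]
t=2: [270, 302, 400, 445, 418, 312, 375, 384, 344, 400, 382, 383, 340, 286, 299, 362, 379, 405, 345, 390, 357, 363, 364, 374, 355]
t=3: [442, 405, 353, 331, 318, 405, 381, 366, 372, 368, 375, 364, 382, 421, 400, 369, 360, 364, 381, 384, 377, 372, 363, 376, 366]
t=4: [321, 342, 375, 395, 399, 337, 355, 368, 366, 372, 360, 367, 358, 342, 344, 367, 373, 369, 354, 355, 365, 369, 370, 366, 363]
t=5: [404, 390, 367, 353, 349, 395, 383, 372, 369, 367, 379, 374, 377, 387, 385, 371, 368, 372, 381, 383, 371, 368, 369, 374, 376]

Answer: [404, 390, 367, 353, 349, 395, 383, 372, 369, 367, 379, 374, 377, 387, 385, 371, 368, 372, 381, 383, 371, 368, 369, 374, 376]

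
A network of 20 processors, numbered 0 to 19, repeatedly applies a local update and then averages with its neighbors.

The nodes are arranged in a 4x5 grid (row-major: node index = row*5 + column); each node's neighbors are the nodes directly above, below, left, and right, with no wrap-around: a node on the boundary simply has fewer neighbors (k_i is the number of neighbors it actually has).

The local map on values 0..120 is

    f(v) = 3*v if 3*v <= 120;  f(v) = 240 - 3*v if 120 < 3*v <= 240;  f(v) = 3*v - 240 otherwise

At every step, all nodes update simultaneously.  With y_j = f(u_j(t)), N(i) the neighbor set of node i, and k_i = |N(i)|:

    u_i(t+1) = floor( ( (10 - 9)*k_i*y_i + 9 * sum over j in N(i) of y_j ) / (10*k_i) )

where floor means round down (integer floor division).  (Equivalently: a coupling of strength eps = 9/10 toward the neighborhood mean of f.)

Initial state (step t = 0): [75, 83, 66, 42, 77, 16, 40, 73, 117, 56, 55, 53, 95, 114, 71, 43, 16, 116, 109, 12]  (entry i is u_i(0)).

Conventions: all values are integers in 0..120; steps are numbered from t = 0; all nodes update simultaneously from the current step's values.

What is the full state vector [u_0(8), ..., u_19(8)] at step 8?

Answer: [11, 38, 8, 15, 12, 52, 14, 25, 10, 12, 31, 40, 11, 19, 12, 52, 26, 30, 10, 23]

Derivation:
t=0: [75, 83, 66, 42, 77, 16, 40, 73, 117, 56, 55, 53, 95, 114, 71, 43, 16, 116, 109, 12]
t=1: [27, 54, 47, 60, 84, 67, 47, 73, 80, 51, 79, 72, 74, 70, 65, 66, 94, 64, 82, 54]
t=2: [60, 91, 57, 39, 67, 58, 46, 50, 44, 25, 31, 38, 29, 18, 63, 24, 38, 24, 47, 30]
t=3: [50, 72, 78, 76, 90, 83, 78, 91, 86, 66, 84, 100, 82, 83, 70, 100, 88, 97, 74, 76]
t=4: [23, 33, 21, 17, 27, 33, 28, 11, 23, 27, 39, 16, 35, 17, 21, 22, 53, 19, 23, 22]
t=5: [96, 74, 61, 69, 67, 90, 71, 75, 55, 72, 75, 91, 53, 73, 65, 95, 59, 82, 59, 66]
t=6: [26, 41, 25, 54, 29, 30, 24, 55, 28, 50, 33, 45, 24, 61, 30, 39, 31, 62, 27, 52]
t=7: [100, 79, 88, 81, 84, 83, 94, 75, 75, 87, 103, 86, 72, 79, 78, 98, 92, 79, 66, 85]
t=8: [11, 38, 8, 15, 12, 52, 14, 25, 10, 12, 31, 40, 11, 19, 12, 52, 26, 30, 10, 23]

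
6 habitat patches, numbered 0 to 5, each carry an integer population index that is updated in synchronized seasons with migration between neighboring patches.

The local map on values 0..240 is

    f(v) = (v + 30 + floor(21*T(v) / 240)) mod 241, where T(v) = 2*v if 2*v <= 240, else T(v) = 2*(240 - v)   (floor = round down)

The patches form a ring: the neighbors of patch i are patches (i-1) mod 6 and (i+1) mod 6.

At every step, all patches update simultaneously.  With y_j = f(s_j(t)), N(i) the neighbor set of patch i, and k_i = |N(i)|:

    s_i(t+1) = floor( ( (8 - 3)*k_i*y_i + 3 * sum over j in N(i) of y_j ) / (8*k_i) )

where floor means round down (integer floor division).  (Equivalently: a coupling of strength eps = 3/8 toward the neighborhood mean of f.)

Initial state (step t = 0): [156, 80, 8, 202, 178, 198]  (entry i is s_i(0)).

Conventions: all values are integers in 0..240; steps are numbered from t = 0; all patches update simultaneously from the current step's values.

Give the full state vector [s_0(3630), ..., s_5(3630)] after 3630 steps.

Simulating step by step:
t=0: [156, 80, 8, 202, 178, 198]
t=1: [192, 122, 92, 196, 224, 225]
t=2: [179, 176, 162, 174, 56, 55]
t=3: [195, 215, 209, 190, 117, 117]
t=4: [177, 49, 46, 174, 178, 179]
t=5: [193, 111, 109, 191, 217, 218]
t=6: [176, 172, 171, 174, 51, 51]
t=7: [192, 213, 213, 191, 112, 113]
t=8: [175, 48, 47, 174, 173, 174]
t=9: [191, 110, 109, 190, 214, 215]
t=10: [174, 171, 171, 173, 48, 49]
t=11: [190, 213, 213, 189, 110, 110]
t=12: [173, 47, 47, 172, 171, 171]
t=13: [189, 109, 109, 189, 213, 213]
t=14: [172, 170, 170, 172, 47, 47]
t=15: [188, 212, 212, 188, 109, 109]
t=16: [172, 46, 46, 172, 170, 170]
t=17: [188, 108, 108, 188, 212, 212]
t=18: [172, 169, 169, 172, 46, 46]
t=19: [188, 211, 211, 188, 108, 108]
t=20: [172, 46, 46, 172, 169, 169]
t=21: [188, 108, 108, 188, 211, 211]
t=22: [172, 169, 169, 172, 46, 46]

Answer: [172, 169, 169, 172, 46, 46]
Key observation: The state at step 18, [172, 169, 169, 172, 46, 46], reappears at step 22: the system is in a cycle of period 4 from step 18 on.  Therefore the state at step 3630 equals the state at step 18 + ((3630 - 18) mod 4) = 18, which is [172, 169, 169, 172, 46, 46].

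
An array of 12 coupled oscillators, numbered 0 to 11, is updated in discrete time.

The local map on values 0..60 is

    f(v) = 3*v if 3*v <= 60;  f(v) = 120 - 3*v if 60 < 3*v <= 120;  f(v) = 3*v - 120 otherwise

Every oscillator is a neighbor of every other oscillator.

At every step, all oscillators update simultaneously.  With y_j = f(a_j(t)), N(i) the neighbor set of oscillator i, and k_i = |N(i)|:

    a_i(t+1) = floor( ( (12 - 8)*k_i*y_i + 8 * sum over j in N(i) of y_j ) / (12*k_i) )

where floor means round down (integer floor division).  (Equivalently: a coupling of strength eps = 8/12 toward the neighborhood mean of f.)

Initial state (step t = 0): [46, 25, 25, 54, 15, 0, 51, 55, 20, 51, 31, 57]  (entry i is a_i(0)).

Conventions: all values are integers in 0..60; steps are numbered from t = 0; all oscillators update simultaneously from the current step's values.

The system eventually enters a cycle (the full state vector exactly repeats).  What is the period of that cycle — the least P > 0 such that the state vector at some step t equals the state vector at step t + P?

Simulating step by step:
t=0: [46, 25, 25, 54, 15, 0, 51, 55, 20, 51, 31, 57]
t=1: [31, 39, 39, 38, 39, 26, 35, 39, 43, 35, 34, 40]
t=2: [16, 9, 9, 10, 9, 20, 12, 9, 11, 12, 13, 8]
t=3: [38, 32, 32, 33, 32, 41, 34, 32, 34, 34, 35, 31]
t=4: [15, 20, 20, 19, 20, 14, 18, 20, 18, 18, 17, 20]
t=5: [52, 56, 56, 55, 56, 51, 54, 56, 54, 54, 53, 56]
t=6: [41, 44, 44, 43, 44, 40, 42, 44, 42, 42, 42, 44]
t=7: [6, 9, 9, 8, 9, 5, 7, 9, 7, 7, 7, 9]
t=8: [21, 24, 24, 23, 24, 20, 22, 24, 22, 22, 22, 24]
t=9: [53, 50, 50, 51, 50, 54, 52, 50, 52, 52, 52, 50]
t=10: [35, 32, 32, 33, 32, 36, 34, 32, 34, 34, 34, 32]
t=11: [18, 21, 21, 20, 21, 17, 19, 21, 19, 19, 19, 21]
t=12: [55, 56, 56, 57, 56, 55, 56, 56, 56, 56, 56, 56]
t=13: [47, 47, 47, 48, 47, 47, 47, 47, 47, 47, 47, 47]
t=14: [21, 21, 21, 22, 21, 21, 21, 21, 21, 21, 21, 21]
t=15: [56, 56, 56, 56, 56, 56, 56, 56, 56, 56, 56, 56]
t=16: [48, 48, 48, 48, 48, 48, 48, 48, 48, 48, 48, 48]
t=17: [24, 24, 24, 24, 24, 24, 24, 24, 24, 24, 24, 24]
t=18: [48, 48, 48, 48, 48, 48, 48, 48, 48, 48, 48, 48]

Answer: 2
Key observation: The state at step 16, [48, 48, 48, 48, 48, 48, 48, 48, 48, 48, 48, 48], reappears at step 18 — and no state repeats earlier — so the cycle the system enters has period 2.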